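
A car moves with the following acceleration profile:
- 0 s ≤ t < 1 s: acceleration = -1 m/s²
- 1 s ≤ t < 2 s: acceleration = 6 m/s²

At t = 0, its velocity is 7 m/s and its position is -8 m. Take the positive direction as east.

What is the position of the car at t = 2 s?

On each constant-a segment, Δv = aΔt and Δx = v₀Δt + ½aΔt²; chain segment to segment.
0–1 s: v starts 7 m/s; Δx = 7·1 + ½·-1·1² = 6.5 m; v ends 6 m/s.
1–2 s: v starts 6 m/s; Δx = 6·1 + ½·6·1² = 9 m; v ends 12 m/s.
x(2) = -8 + Σ Δx = 7.5 m.

7.5 m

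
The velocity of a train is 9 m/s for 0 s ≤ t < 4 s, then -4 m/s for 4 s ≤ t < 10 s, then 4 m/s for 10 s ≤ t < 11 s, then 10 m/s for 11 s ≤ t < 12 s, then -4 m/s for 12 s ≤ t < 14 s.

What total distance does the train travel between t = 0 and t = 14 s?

Distance (not displacement) is the total path length: add the absolute areas under v-t.
0–4 s: |9| × 4 = 36 m
4–10 s: |-4| × 6 = 24 m
10–11 s: |4| × 1 = 4 m
11–12 s: |10| × 1 = 10 m
12–14 s: |-4| × 2 = 8 m
Total distance = 82 m

82 m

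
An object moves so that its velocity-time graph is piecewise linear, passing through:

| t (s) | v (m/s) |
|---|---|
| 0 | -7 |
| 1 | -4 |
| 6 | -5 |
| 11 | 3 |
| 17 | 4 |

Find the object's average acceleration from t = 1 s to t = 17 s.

0.5 m/s²

Average acceleration = Δv/Δt = (4 − -4)/(17 − 1) = 0.5 m/s².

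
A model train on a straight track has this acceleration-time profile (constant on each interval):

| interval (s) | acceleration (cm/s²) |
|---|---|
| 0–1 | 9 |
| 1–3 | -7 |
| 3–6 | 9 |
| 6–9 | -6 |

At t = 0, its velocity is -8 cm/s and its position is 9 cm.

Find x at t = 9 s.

10 cm

On each constant-a segment, Δv = aΔt and Δx = v₀Δt + ½aΔt²; chain segment to segment.
0–1 s: v starts -8 cm/s; Δx = -8·1 + ½·9·1² = -3.5 cm; v ends 1 cm/s.
1–3 s: v starts 1 cm/s; Δx = 1·2 + ½·-7·2² = -12 cm; v ends -13 cm/s.
3–6 s: v starts -13 cm/s; Δx = -13·3 + ½·9·3² = 1.5 cm; v ends 14 cm/s.
6–9 s: v starts 14 cm/s; Δx = 14·3 + ½·-6·3² = 15 cm; v ends -4 cm/s.
x(9) = 9 + Σ Δx = 10 cm.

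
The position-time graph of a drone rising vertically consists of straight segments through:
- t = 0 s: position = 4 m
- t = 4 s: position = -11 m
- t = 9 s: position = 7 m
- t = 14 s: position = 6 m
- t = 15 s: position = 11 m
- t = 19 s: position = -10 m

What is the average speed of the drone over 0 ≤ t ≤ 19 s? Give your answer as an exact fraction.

Average speed = (total path length)/(elapsed time); on a piecewise-linear x-t graph the path length is Σ|Δx|.
0–4 s: |Δx| = |-11 − 4| = 15 m
4–9 s: |Δx| = |7 − -11| = 18 m
9–14 s: |Δx| = |6 − 7| = 1 m
14–15 s: |Δx| = |11 − 6| = 5 m
15–19 s: |Δx| = |-10 − 11| = 21 m
Total path = 60 m; average speed = 60/19 = 60/19 m/s.

60/19 m/s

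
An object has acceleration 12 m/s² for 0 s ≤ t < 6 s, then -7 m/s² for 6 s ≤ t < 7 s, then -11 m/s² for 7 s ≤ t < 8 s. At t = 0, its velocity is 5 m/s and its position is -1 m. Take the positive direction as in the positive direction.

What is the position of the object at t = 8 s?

On each constant-a segment, Δv = aΔt and Δx = v₀Δt + ½aΔt²; chain segment to segment.
0–6 s: v starts 5 m/s; Δx = 5·6 + ½·12·6² = 246 m; v ends 77 m/s.
6–7 s: v starts 77 m/s; Δx = 77·1 + ½·-7·1² = 73.5 m; v ends 70 m/s.
7–8 s: v starts 70 m/s; Δx = 70·1 + ½·-11·1² = 64.5 m; v ends 59 m/s.
x(8) = -1 + Σ Δx = 383 m.

383 m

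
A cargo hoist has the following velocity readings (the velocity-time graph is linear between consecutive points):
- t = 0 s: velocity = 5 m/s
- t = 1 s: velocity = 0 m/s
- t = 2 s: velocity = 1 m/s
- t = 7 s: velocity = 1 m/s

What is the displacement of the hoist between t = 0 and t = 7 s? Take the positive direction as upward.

8 m

Net displacement equals the area under the velocity-time graph (areas below the axis count negative).
0–1 s: ½(5 + 0)(1) = 2.5 m
1–2 s: ½(0 + 1)(1) = 0.5 m
2–7 s: 1 × 5 = 5 m
Net displacement = 8 m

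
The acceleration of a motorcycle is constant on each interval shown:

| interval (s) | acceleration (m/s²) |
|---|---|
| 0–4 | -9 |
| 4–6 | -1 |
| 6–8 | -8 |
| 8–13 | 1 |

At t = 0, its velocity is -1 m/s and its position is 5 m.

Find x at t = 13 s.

On each constant-a segment, Δv = aΔt and Δx = v₀Δt + ½aΔt²; chain segment to segment.
0–4 s: v starts -1 m/s; Δx = -1·4 + ½·-9·4² = -76 m; v ends -37 m/s.
4–6 s: v starts -37 m/s; Δx = -37·2 + ½·-1·2² = -76 m; v ends -39 m/s.
6–8 s: v starts -39 m/s; Δx = -39·2 + ½·-8·2² = -94 m; v ends -55 m/s.
8–13 s: v starts -55 m/s; Δx = -55·5 + ½·1·5² = -262.5 m; v ends -50 m/s.
x(13) = 5 + Σ Δx = -503.5 m.

-503.5 m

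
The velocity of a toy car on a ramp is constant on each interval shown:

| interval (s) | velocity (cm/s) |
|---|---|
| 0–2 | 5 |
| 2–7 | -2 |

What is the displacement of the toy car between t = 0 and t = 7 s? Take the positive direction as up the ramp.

Net displacement equals the area under the velocity-time graph (areas below the axis count negative).
0–2 s: 5 × 2 = 10 cm
2–7 s: -2 × 5 = -10 cm
Net displacement = 0 cm

0 cm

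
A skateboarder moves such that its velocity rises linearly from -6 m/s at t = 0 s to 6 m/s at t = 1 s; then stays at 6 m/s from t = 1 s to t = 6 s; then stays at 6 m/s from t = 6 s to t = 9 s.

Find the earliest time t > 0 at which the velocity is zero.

t = 0.5 s

v changes sign on 0–1 s (from -6 to 6); the graph is linear there, so v = 0 at t = 0 + (6)·(1 − 0)/(6 − -6) = 0.5 s.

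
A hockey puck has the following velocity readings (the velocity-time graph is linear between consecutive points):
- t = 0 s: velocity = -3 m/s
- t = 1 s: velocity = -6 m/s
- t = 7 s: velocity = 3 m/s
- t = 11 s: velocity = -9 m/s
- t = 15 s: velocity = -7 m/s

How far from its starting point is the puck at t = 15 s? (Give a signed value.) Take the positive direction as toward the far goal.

-57.5 m

Net displacement equals the area under the velocity-time graph (areas below the axis count negative).
0–1 s: ½(-3 + -6)(1) = -4.5 m
1–7 s: ½(-6 + 3)(6) = -9 m
7–11 s: ½(3 + -9)(4) = -12 m
11–15 s: ½(-9 + -7)(4) = -32 m
Net displacement = -57.5 m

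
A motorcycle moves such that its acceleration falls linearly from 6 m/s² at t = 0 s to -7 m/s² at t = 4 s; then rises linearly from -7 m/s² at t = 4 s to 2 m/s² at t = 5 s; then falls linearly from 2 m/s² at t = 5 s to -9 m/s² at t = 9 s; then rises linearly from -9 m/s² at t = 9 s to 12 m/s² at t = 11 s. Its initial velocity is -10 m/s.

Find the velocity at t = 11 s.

-25.5 m/s

Δv equals the area under the a-t graph; then v = v₀ + Δv.
0–4 s: ½(6 + -7)(4) = -2 m/s
4–5 s: ½(-7 + 2)(1) = -2.5 m/s
5–9 s: ½(2 + -9)(4) = -14 m/s
9–11 s: ½(-9 + 12)(2) = 3 m/s
Δv = -15.5 m/s, so v(11) = -10 + (-15.5) = -25.5 m/s.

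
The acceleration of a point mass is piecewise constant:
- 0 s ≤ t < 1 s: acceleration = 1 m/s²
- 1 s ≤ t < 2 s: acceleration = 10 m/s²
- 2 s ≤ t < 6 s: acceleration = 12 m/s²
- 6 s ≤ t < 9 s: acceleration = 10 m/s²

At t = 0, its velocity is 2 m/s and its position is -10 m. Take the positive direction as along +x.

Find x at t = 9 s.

376.5 m

On each constant-a segment, Δv = aΔt and Δx = v₀Δt + ½aΔt²; chain segment to segment.
0–1 s: v starts 2 m/s; Δx = 2·1 + ½·1·1² = 2.5 m; v ends 3 m/s.
1–2 s: v starts 3 m/s; Δx = 3·1 + ½·10·1² = 8 m; v ends 13 m/s.
2–6 s: v starts 13 m/s; Δx = 13·4 + ½·12·4² = 148 m; v ends 61 m/s.
6–9 s: v starts 61 m/s; Δx = 61·3 + ½·10·3² = 228 m; v ends 91 m/s.
x(9) = -10 + Σ Δx = 376.5 m.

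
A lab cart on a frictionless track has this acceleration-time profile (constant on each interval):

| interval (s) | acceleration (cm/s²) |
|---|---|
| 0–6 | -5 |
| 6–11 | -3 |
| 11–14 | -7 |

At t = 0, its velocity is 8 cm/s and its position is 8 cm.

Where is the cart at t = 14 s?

On each constant-a segment, Δv = aΔt and Δx = v₀Δt + ½aΔt²; chain segment to segment.
0–6 s: v starts 8 cm/s; Δx = 8·6 + ½·-5·6² = -42 cm; v ends -22 cm/s.
6–11 s: v starts -22 cm/s; Δx = -22·5 + ½·-3·5² = -147.5 cm; v ends -37 cm/s.
11–14 s: v starts -37 cm/s; Δx = -37·3 + ½·-7·3² = -142.5 cm; v ends -58 cm/s.
x(14) = 8 + Σ Δx = -324 cm.

-324 cm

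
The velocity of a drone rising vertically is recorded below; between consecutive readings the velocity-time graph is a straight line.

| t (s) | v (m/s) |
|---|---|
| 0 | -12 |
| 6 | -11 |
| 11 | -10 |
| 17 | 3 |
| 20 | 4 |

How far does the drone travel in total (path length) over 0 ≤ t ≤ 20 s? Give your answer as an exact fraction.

2043/13 m

Distance (not displacement) is the total path length: add the absolute areas under v-t.
0–6 s: |½(-12 + -11)(6)| = 69 m
6–11 s: |½(-11 + -10)(5)| = 52.5 m
11–17 s: v = 0 at t = 203/13 s; triangle areas 300/13 + 27/13 = 327/13 m
17–20 s: |½(3 + 4)(3)| = 10.5 m
Total distance = 2043/13 m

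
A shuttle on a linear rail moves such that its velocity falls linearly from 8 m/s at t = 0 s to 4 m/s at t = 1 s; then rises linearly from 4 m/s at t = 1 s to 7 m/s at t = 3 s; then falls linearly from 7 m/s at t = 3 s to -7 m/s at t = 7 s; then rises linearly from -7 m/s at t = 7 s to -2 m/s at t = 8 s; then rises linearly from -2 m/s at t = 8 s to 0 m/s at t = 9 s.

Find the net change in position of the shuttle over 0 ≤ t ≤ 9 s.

Displacement is the signed area under the v-t curve.
0–1 s: ½(8 + 4)(1) = 6 m
1–3 s: ½(4 + 7)(2) = 11 m
3–7 s: ½(7 + -7)(4) = 0 m
7–8 s: ½(-7 + -2)(1) = -4.5 m
8–9 s: ½(-2 + 0)(1) = -1 m
Net displacement = 11.5 m

11.5 m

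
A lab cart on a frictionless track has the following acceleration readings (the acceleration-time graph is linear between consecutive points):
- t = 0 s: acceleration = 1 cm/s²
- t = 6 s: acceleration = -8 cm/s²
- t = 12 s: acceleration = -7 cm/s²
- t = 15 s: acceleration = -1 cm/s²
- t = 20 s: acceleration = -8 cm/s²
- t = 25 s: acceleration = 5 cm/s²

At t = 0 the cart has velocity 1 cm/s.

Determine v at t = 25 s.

Δv equals the area under the a-t graph; then v = v₀ + Δv.
0–6 s: ½(1 + -8)(6) = -21 cm/s
6–12 s: ½(-8 + -7)(6) = -45 cm/s
12–15 s: ½(-7 + -1)(3) = -12 cm/s
15–20 s: ½(-1 + -8)(5) = -22.5 cm/s
20–25 s: ½(-8 + 5)(5) = -7.5 cm/s
Δv = -108 cm/s, so v(25) = 1 + (-108) = -107 cm/s.

-107 cm/s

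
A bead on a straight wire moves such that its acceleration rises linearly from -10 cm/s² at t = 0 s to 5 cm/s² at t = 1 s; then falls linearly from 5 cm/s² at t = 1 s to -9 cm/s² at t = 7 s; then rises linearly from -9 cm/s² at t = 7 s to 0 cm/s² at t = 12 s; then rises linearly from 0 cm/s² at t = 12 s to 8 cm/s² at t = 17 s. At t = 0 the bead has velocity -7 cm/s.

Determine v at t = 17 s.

Δv equals the area under the a-t graph; then v = v₀ + Δv.
0–1 s: ½(-10 + 5)(1) = -2.5 cm/s
1–7 s: ½(5 + -9)(6) = -12 cm/s
7–12 s: ½(-9 + 0)(5) = -22.5 cm/s
12–17 s: ½(0 + 8)(5) = 20 cm/s
Δv = -17 cm/s, so v(17) = -7 + (-17) = -24 cm/s.

-24 cm/s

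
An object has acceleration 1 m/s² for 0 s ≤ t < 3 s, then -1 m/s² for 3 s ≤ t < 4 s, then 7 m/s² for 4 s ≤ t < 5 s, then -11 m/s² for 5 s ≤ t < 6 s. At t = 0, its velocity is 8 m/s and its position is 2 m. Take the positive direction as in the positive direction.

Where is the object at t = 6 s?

66 m

On each constant-a segment, Δv = aΔt and Δx = v₀Δt + ½aΔt²; chain segment to segment.
0–3 s: v starts 8 m/s; Δx = 8·3 + ½·1·3² = 28.5 m; v ends 11 m/s.
3–4 s: v starts 11 m/s; Δx = 11·1 + ½·-1·1² = 10.5 m; v ends 10 m/s.
4–5 s: v starts 10 m/s; Δx = 10·1 + ½·7·1² = 13.5 m; v ends 17 m/s.
5–6 s: v starts 17 m/s; Δx = 17·1 + ½·-11·1² = 11.5 m; v ends 6 m/s.
x(6) = 2 + Σ Δx = 66 m.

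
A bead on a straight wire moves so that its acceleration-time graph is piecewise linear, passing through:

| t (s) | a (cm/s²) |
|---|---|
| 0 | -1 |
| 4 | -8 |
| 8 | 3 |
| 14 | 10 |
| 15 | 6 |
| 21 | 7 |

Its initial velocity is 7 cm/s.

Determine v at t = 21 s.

65 cm/s

Δv equals the area under the a-t graph; then v = v₀ + Δv.
0–4 s: ½(-1 + -8)(4) = -18 cm/s
4–8 s: ½(-8 + 3)(4) = -10 cm/s
8–14 s: ½(3 + 10)(6) = 39 cm/s
14–15 s: ½(10 + 6)(1) = 8 cm/s
15–21 s: ½(6 + 7)(6) = 39 cm/s
Δv = 58 cm/s, so v(21) = 7 + (58) = 65 cm/s.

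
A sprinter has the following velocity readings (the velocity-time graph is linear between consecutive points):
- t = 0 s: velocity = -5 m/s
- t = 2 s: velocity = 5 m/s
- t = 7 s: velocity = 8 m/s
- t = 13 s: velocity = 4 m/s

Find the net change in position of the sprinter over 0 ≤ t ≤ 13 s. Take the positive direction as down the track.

Displacement is the signed area under the v-t curve.
0–2 s: ½(-5 + 5)(2) = 0 m
2–7 s: ½(5 + 8)(5) = 32.5 m
7–13 s: ½(8 + 4)(6) = 36 m
Net displacement = 68.5 m

68.5 m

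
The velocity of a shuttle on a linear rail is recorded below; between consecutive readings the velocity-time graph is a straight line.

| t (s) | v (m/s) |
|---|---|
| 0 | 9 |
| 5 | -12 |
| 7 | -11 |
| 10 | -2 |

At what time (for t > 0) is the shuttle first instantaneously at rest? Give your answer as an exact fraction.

v changes sign on 0–5 s (from 9 to -12); the graph is linear there, so v = 0 at t = 0 + (-9)·(5 − 0)/(-12 − 9) = 15/7 s.

t = 15/7 s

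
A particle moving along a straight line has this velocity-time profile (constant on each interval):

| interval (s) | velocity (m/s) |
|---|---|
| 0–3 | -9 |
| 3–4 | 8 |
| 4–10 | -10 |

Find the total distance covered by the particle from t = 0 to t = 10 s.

95 m

Total distance travelled is ∫|v| dt — sum the magnitudes of each area piece.
0–3 s: |-9| × 3 = 27 m
3–4 s: |8| × 1 = 8 m
4–10 s: |-10| × 6 = 60 m
Total distance = 95 m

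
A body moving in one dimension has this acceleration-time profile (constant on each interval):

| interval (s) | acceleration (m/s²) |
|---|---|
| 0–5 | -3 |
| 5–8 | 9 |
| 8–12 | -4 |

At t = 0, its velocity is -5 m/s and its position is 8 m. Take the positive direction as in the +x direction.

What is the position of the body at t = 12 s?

-78 m

On each constant-a segment, Δv = aΔt and Δx = v₀Δt + ½aΔt²; chain segment to segment.
0–5 s: v starts -5 m/s; Δx = -5·5 + ½·-3·5² = -62.5 m; v ends -20 m/s.
5–8 s: v starts -20 m/s; Δx = -20·3 + ½·9·3² = -19.5 m; v ends 7 m/s.
8–12 s: v starts 7 m/s; Δx = 7·4 + ½·-4·4² = -4 m; v ends -9 m/s.
x(12) = 8 + Σ Δx = -78 m.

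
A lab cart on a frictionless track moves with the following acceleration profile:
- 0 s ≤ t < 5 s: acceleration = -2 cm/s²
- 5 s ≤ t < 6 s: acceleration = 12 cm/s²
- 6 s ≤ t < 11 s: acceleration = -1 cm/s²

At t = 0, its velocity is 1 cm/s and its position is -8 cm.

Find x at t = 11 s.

-28.5 cm

On each constant-a segment, Δv = aΔt and Δx = v₀Δt + ½aΔt²; chain segment to segment.
0–5 s: v starts 1 cm/s; Δx = 1·5 + ½·-2·5² = -20 cm; v ends -9 cm/s.
5–6 s: v starts -9 cm/s; Δx = -9·1 + ½·12·1² = -3 cm; v ends 3 cm/s.
6–11 s: v starts 3 cm/s; Δx = 3·5 + ½·-1·5² = 2.5 cm; v ends -2 cm/s.
x(11) = -8 + Σ Δx = -28.5 cm.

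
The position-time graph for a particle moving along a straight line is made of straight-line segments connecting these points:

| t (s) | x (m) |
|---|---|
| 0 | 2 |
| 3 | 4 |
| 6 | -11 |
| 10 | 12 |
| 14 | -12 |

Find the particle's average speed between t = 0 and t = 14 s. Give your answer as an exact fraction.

32/7 m/s

Average speed = (total path length)/(elapsed time); on a piecewise-linear x-t graph the path length is Σ|Δx|.
0–3 s: |Δx| = |4 − 2| = 2 m
3–6 s: |Δx| = |-11 − 4| = 15 m
6–10 s: |Δx| = |12 − -11| = 23 m
10–14 s: |Δx| = |-12 − 12| = 24 m
Total path = 64 m; average speed = 64/14 = 32/7 m/s.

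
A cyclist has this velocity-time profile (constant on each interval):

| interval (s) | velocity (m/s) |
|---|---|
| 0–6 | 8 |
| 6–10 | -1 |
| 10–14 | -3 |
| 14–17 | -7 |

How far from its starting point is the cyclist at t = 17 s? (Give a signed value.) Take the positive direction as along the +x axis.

Net displacement equals the area under the velocity-time graph (areas below the axis count negative).
0–6 s: 8 × 6 = 48 m
6–10 s: -1 × 4 = -4 m
10–14 s: -3 × 4 = -12 m
14–17 s: -7 × 3 = -21 m
Net displacement = 11 m

11 m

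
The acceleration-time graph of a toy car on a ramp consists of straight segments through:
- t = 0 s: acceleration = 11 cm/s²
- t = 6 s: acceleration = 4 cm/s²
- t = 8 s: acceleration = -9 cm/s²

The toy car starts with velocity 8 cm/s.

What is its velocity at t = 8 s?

Δv equals the area under the a-t graph; then v = v₀ + Δv.
0–6 s: ½(11 + 4)(6) = 45 cm/s
6–8 s: ½(4 + -9)(2) = -5 cm/s
Δv = 40 cm/s, so v(8) = 8 + (40) = 48 cm/s.

48 cm/s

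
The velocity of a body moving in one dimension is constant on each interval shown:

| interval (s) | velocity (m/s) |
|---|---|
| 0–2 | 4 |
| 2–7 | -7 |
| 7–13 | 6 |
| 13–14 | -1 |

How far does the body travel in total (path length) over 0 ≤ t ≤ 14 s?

Total distance travelled is ∫|v| dt — sum the magnitudes of each area piece.
0–2 s: |4| × 2 = 8 m
2–7 s: |-7| × 5 = 35 m
7–13 s: |6| × 6 = 36 m
13–14 s: |-1| × 1 = 1 m
Total distance = 80 m

80 m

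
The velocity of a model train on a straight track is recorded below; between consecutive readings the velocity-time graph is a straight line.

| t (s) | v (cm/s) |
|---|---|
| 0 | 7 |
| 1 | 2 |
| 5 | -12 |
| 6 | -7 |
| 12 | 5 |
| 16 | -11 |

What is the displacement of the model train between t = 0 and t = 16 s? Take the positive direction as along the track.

-43 cm

Net displacement equals the area under the velocity-time graph (areas below the axis count negative).
0–1 s: ½(7 + 2)(1) = 4.5 cm
1–5 s: ½(2 + -12)(4) = -20 cm
5–6 s: ½(-12 + -7)(1) = -9.5 cm
6–12 s: ½(-7 + 5)(6) = -6 cm
12–16 s: ½(5 + -11)(4) = -12 cm
Net displacement = -43 cm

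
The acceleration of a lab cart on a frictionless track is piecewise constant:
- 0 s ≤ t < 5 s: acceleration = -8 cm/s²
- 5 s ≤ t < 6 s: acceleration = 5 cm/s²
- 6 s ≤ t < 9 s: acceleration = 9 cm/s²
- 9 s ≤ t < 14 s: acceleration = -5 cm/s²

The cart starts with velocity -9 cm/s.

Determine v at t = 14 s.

-42 cm/s

Δv equals the area under the a-t graph; then v = v₀ + Δv.
0–5 s: -8 × 5 = -40 cm/s
5–6 s: 5 × 1 = 5 cm/s
6–9 s: 9 × 3 = 27 cm/s
9–14 s: -5 × 5 = -25 cm/s
Δv = -33 cm/s, so v(14) = -9 + (-33) = -42 cm/s.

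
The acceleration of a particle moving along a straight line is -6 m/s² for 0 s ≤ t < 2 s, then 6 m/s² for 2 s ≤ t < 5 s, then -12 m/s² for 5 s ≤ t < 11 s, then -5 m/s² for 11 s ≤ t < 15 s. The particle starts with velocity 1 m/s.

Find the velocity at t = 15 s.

Δv equals the area under the a-t graph; then v = v₀ + Δv.
0–2 s: -6 × 2 = -12 m/s
2–5 s: 6 × 3 = 18 m/s
5–11 s: -12 × 6 = -72 m/s
11–15 s: -5 × 4 = -20 m/s
Δv = -86 m/s, so v(15) = 1 + (-86) = -85 m/s.

-85 m/s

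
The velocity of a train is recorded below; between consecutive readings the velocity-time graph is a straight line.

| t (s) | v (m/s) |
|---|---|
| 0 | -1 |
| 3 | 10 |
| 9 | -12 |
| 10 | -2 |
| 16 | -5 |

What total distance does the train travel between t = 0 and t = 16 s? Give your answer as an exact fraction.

1651/22 m

Total distance travelled is ∫|v| dt — sum the magnitudes of each area piece.
0–3 s: v = 0 at t = 3/11 s; triangle areas 3/22 + 150/11 = 303/22 m
3–9 s: v = 0 at t = 63/11 s; triangle areas 150/11 + 216/11 = 366/11 m
9–10 s: |½(-12 + -2)(1)| = 7 m
10–16 s: |½(-2 + -5)(6)| = 21 m
Total distance = 1651/22 m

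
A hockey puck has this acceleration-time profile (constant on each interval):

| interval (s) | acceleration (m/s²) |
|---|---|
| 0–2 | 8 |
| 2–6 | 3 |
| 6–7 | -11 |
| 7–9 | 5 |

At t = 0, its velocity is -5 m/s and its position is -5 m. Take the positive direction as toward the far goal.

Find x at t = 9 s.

On each constant-a segment, Δv = aΔt and Δx = v₀Δt + ½aΔt²; chain segment to segment.
0–2 s: v starts -5 m/s; Δx = -5·2 + ½·8·2² = 6 m; v ends 11 m/s.
2–6 s: v starts 11 m/s; Δx = 11·4 + ½·3·4² = 68 m; v ends 23 m/s.
6–7 s: v starts 23 m/s; Δx = 23·1 + ½·-11·1² = 17.5 m; v ends 12 m/s.
7–9 s: v starts 12 m/s; Δx = 12·2 + ½·5·2² = 34 m; v ends 22 m/s.
x(9) = -5 + Σ Δx = 120.5 m.

120.5 m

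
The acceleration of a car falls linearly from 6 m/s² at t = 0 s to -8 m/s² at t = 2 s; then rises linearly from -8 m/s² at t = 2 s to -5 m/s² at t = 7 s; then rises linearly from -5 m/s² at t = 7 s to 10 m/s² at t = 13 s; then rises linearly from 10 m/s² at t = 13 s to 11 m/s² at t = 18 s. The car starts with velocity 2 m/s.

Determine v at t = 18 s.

Δv equals the area under the a-t graph; then v = v₀ + Δv.
0–2 s: ½(6 + -8)(2) = -2 m/s
2–7 s: ½(-8 + -5)(5) = -32.5 m/s
7–13 s: ½(-5 + 10)(6) = 15 m/s
13–18 s: ½(10 + 11)(5) = 52.5 m/s
Δv = 33 m/s, so v(18) = 2 + (33) = 35 m/s.

35 m/s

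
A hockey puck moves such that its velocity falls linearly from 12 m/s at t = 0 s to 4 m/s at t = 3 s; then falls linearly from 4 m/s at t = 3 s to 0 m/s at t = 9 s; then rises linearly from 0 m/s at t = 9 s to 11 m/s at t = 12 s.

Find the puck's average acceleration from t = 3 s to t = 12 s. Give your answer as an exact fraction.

7/9 m/s²

Average acceleration = Δv/Δt = (11 − 4)/(12 − 3) = 7/9 m/s².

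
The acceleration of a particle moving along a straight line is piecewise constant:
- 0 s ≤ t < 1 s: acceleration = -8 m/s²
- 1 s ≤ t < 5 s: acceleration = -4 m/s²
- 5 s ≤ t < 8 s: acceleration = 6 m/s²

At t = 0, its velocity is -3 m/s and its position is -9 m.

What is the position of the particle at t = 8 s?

-146 m

On each constant-a segment, Δv = aΔt and Δx = v₀Δt + ½aΔt²; chain segment to segment.
0–1 s: v starts -3 m/s; Δx = -3·1 + ½·-8·1² = -7 m; v ends -11 m/s.
1–5 s: v starts -11 m/s; Δx = -11·4 + ½·-4·4² = -76 m; v ends -27 m/s.
5–8 s: v starts -27 m/s; Δx = -27·3 + ½·6·3² = -54 m; v ends -9 m/s.
x(8) = -9 + Σ Δx = -146 m.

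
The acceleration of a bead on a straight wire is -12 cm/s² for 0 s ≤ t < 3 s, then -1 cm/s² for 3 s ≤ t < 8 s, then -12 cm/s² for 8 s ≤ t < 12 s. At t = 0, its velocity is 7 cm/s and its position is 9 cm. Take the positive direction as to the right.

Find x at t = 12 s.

On each constant-a segment, Δv = aΔt and Δx = v₀Δt + ½aΔt²; chain segment to segment.
0–3 s: v starts 7 cm/s; Δx = 7·3 + ½·-12·3² = -33 cm; v ends -29 cm/s.
3–8 s: v starts -29 cm/s; Δx = -29·5 + ½·-1·5² = -157.5 cm; v ends -34 cm/s.
8–12 s: v starts -34 cm/s; Δx = -34·4 + ½·-12·4² = -232 cm; v ends -82 cm/s.
x(12) = 9 + Σ Δx = -413.5 cm.

-413.5 cm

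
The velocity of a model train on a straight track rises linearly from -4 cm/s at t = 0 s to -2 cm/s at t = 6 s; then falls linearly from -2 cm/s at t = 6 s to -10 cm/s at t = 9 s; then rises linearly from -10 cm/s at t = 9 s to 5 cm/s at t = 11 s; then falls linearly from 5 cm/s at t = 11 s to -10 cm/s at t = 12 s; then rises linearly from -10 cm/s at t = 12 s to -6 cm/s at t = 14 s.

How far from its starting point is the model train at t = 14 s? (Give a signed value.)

Displacement is the signed area under the v-t curve.
0–6 s: ½(-4 + -2)(6) = -18 cm
6–9 s: ½(-2 + -10)(3) = -18 cm
9–11 s: ½(-10 + 5)(2) = -5 cm
11–12 s: ½(5 + -10)(1) = -2.5 cm
12–14 s: ½(-10 + -6)(2) = -16 cm
Net displacement = -59.5 cm

-59.5 cm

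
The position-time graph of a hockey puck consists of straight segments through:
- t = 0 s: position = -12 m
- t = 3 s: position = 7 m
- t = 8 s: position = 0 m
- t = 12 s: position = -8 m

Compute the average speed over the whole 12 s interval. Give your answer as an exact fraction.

17/6 m/s

Average speed = (total path length)/(elapsed time); on a piecewise-linear x-t graph the path length is Σ|Δx|.
0–3 s: |Δx| = |7 − -12| = 19 m
3–8 s: |Δx| = |0 − 7| = 7 m
8–12 s: |Δx| = |-8 − 0| = 8 m
Total path = 34 m; average speed = 34/12 = 17/6 m/s.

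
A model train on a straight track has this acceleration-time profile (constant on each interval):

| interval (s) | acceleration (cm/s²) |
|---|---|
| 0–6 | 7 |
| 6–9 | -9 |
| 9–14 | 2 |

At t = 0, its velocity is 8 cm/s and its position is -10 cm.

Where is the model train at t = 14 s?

On each constant-a segment, Δv = aΔt and Δx = v₀Δt + ½aΔt²; chain segment to segment.
0–6 s: v starts 8 cm/s; Δx = 8·6 + ½·7·6² = 174 cm; v ends 50 cm/s.
6–9 s: v starts 50 cm/s; Δx = 50·3 + ½·-9·3² = 109.5 cm; v ends 23 cm/s.
9–14 s: v starts 23 cm/s; Δx = 23·5 + ½·2·5² = 140 cm; v ends 33 cm/s.
x(14) = -10 + Σ Δx = 413.5 cm.

413.5 cm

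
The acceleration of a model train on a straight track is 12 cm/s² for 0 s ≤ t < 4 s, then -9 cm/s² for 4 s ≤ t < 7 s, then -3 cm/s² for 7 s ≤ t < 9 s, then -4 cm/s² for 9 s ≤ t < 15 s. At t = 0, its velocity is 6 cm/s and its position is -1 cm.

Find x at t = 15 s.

342.5 cm

On each constant-a segment, Δv = aΔt and Δx = v₀Δt + ½aΔt²; chain segment to segment.
0–4 s: v starts 6 cm/s; Δx = 6·4 + ½·12·4² = 120 cm; v ends 54 cm/s.
4–7 s: v starts 54 cm/s; Δx = 54·3 + ½·-9·3² = 121.5 cm; v ends 27 cm/s.
7–9 s: v starts 27 cm/s; Δx = 27·2 + ½·-3·2² = 48 cm; v ends 21 cm/s.
9–15 s: v starts 21 cm/s; Δx = 21·6 + ½·-4·6² = 54 cm; v ends -3 cm/s.
x(15) = -1 + Σ Δx = 342.5 cm.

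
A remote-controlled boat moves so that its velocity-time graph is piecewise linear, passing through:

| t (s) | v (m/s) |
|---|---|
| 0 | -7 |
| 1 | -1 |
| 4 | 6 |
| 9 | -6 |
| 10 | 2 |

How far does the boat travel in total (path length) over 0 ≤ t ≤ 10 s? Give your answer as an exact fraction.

206/7 m

Distance (not displacement) is the total path length: add the absolute areas under v-t.
0–1 s: |½(-7 + -1)(1)| = 4 m
1–4 s: v = 0 at t = 10/7 s; triangle areas 3/14 + 54/7 = 111/14 m
4–9 s: v = 0 at t = 6.5 s; triangle areas 7.5 + 7.5 = 15 m
9–10 s: v = 0 at t = 9.75 s; triangle areas 2.25 + 0.25 = 2.5 m
Total distance = 206/7 m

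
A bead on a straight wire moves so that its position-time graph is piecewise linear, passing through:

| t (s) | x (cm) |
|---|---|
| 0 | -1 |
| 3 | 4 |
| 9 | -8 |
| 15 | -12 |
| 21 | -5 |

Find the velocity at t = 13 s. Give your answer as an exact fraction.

-2/3 cm/s

Velocity is the slope of the x-t graph on 9–15 s: (-12 − -8)/(15 − 9) = -2/3 cm/s.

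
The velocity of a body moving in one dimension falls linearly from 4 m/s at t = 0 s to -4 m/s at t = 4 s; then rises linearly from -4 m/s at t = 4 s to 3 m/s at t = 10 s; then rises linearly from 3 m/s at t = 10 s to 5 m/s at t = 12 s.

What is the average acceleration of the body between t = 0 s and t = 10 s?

-0.1 m/s²

Average acceleration = Δv/Δt = (3 − 4)/(10 − 0) = -0.1 m/s².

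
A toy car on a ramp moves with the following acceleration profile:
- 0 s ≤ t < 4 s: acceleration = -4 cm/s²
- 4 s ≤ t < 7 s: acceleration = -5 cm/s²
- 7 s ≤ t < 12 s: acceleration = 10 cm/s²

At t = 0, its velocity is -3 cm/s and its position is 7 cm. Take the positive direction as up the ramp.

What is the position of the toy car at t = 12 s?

On each constant-a segment, Δv = aΔt and Δx = v₀Δt + ½aΔt²; chain segment to segment.
0–4 s: v starts -3 cm/s; Δx = -3·4 + ½·-4·4² = -44 cm; v ends -19 cm/s.
4–7 s: v starts -19 cm/s; Δx = -19·3 + ½·-5·3² = -79.5 cm; v ends -34 cm/s.
7–12 s: v starts -34 cm/s; Δx = -34·5 + ½·10·5² = -45 cm; v ends 16 cm/s.
x(12) = 7 + Σ Δx = -161.5 cm.

-161.5 cm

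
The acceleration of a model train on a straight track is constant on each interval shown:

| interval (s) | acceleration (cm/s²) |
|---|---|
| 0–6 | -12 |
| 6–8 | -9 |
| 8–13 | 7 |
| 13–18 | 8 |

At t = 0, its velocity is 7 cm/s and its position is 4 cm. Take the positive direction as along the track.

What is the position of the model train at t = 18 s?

On each constant-a segment, Δv = aΔt and Δx = v₀Δt + ½aΔt²; chain segment to segment.
0–6 s: v starts 7 cm/s; Δx = 7·6 + ½·-12·6² = -174 cm; v ends -65 cm/s.
6–8 s: v starts -65 cm/s; Δx = -65·2 + ½·-9·2² = -148 cm; v ends -83 cm/s.
8–13 s: v starts -83 cm/s; Δx = -83·5 + ½·7·5² = -327.5 cm; v ends -48 cm/s.
13–18 s: v starts -48 cm/s; Δx = -48·5 + ½·8·5² = -140 cm; v ends -8 cm/s.
x(18) = 4 + Σ Δx = -785.5 cm.

-785.5 cm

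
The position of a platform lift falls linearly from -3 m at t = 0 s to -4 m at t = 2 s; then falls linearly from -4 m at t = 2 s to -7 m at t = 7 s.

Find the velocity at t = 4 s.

-0.6 m/s

Velocity is the slope of the x-t graph on 2–7 s: (-7 − -4)/(7 − 2) = -0.6 m/s.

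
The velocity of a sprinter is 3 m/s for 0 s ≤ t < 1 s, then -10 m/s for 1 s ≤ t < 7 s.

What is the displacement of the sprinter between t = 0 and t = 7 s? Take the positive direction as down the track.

Net displacement equals the area under the velocity-time graph (areas below the axis count negative).
0–1 s: 3 × 1 = 3 m
1–7 s: -10 × 6 = -60 m
Net displacement = -57 m

-57 m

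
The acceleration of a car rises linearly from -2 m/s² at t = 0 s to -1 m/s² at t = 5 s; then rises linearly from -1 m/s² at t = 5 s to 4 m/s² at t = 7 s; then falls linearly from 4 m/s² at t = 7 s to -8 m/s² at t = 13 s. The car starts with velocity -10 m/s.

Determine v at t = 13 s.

-26.5 m/s

Δv equals the area under the a-t graph; then v = v₀ + Δv.
0–5 s: ½(-2 + -1)(5) = -7.5 m/s
5–7 s: ½(-1 + 4)(2) = 3 m/s
7–13 s: ½(4 + -8)(6) = -12 m/s
Δv = -16.5 m/s, so v(13) = -10 + (-16.5) = -26.5 m/s.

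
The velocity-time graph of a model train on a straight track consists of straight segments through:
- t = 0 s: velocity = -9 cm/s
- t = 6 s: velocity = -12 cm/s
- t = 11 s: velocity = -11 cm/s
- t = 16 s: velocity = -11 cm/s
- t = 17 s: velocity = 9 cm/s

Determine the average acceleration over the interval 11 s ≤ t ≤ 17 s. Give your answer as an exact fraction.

10/3 cm/s²

Average acceleration = Δv/Δt = (9 − -11)/(17 − 11) = 10/3 cm/s².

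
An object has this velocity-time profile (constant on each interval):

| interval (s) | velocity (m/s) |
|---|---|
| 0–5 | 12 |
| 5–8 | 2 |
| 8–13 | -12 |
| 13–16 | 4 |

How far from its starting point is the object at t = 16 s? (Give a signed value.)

18 m

Displacement is the signed area under the v-t curve.
0–5 s: 12 × 5 = 60 m
5–8 s: 2 × 3 = 6 m
8–13 s: -12 × 5 = -60 m
13–16 s: 4 × 3 = 12 m
Net displacement = 18 m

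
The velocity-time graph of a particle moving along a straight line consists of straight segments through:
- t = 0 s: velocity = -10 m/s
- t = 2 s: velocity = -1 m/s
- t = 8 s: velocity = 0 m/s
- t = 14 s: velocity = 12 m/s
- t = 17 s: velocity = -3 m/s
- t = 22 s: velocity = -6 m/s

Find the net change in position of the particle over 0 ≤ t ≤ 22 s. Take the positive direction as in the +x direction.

13 m

Displacement is the signed area under the v-t curve.
0–2 s: ½(-10 + -1)(2) = -11 m
2–8 s: ½(-1 + 0)(6) = -3 m
8–14 s: ½(0 + 12)(6) = 36 m
14–17 s: ½(12 + -3)(3) = 13.5 m
17–22 s: ½(-3 + -6)(5) = -22.5 m
Net displacement = 13 m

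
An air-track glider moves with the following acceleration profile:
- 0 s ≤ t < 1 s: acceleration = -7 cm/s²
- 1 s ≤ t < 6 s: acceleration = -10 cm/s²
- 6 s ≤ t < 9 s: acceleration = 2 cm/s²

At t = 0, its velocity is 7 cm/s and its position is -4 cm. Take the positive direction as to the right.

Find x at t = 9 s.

On each constant-a segment, Δv = aΔt and Δx = v₀Δt + ½aΔt²; chain segment to segment.
0–1 s: v starts 7 cm/s; Δx = 7·1 + ½·-7·1² = 3.5 cm; v ends 0 cm/s.
1–6 s: v starts 0 cm/s; Δx = 0·5 + ½·-10·5² = -125 cm; v ends -50 cm/s.
6–9 s: v starts -50 cm/s; Δx = -50·3 + ½·2·3² = -141 cm; v ends -44 cm/s.
x(9) = -4 + Σ Δx = -266.5 cm.

-266.5 cm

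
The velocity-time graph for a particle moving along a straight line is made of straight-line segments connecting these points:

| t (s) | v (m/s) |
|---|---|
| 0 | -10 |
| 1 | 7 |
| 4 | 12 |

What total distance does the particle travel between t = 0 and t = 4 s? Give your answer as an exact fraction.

Total distance travelled is ∫|v| dt — sum the magnitudes of each area piece.
0–1 s: v = 0 at t = 10/17 s; triangle areas 50/17 + 49/34 = 149/34 m
1–4 s: |½(7 + 12)(3)| = 28.5 m
Total distance = 559/17 m

559/17 m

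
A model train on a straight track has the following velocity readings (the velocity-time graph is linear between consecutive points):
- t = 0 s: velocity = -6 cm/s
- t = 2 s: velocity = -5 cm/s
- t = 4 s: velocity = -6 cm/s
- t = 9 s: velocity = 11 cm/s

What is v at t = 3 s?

On 2–4 s the graph is linear from -5 to -6 cm/s: v(3) = -5 + (-6 − -5)·(3 − 2)/(4 − 2) = -5.5 cm/s.

-5.5 cm/s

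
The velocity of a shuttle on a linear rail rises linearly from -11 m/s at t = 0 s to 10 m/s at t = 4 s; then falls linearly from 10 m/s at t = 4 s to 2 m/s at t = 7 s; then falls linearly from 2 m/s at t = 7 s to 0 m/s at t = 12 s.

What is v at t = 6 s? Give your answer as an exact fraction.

14/3 m/s

On 4–7 s the graph is linear from 10 to 2 m/s: v(6) = 10 + (2 − 10)·(6 − 4)/(7 − 4) = 14/3 m/s.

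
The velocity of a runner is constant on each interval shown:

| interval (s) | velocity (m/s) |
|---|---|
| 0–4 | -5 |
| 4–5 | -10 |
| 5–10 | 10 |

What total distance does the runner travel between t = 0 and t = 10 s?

80 m

Distance (not displacement) is the total path length: add the absolute areas under v-t.
0–4 s: |-5| × 4 = 20 m
4–5 s: |-10| × 1 = 10 m
5–10 s: |10| × 5 = 50 m
Total distance = 80 m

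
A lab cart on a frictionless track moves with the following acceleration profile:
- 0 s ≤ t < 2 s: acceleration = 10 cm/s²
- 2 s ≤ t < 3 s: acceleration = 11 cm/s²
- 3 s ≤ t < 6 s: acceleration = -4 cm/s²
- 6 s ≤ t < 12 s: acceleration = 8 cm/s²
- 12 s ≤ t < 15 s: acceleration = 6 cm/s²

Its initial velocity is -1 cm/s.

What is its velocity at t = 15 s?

Δv equals the area under the a-t graph; then v = v₀ + Δv.
0–2 s: 10 × 2 = 20 cm/s
2–3 s: 11 × 1 = 11 cm/s
3–6 s: -4 × 3 = -12 cm/s
6–12 s: 8 × 6 = 48 cm/s
12–15 s: 6 × 3 = 18 cm/s
Δv = 85 cm/s, so v(15) = -1 + (85) = 84 cm/s.

84 cm/s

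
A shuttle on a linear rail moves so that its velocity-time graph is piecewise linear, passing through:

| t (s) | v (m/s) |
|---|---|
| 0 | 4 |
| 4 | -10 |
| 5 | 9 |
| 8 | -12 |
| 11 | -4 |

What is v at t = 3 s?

-6.5 m/s

On 0–4 s the graph is linear from 4 to -10 m/s: v(3) = 4 + (-10 − 4)·(3 − 0)/(4 − 0) = -6.5 m/s.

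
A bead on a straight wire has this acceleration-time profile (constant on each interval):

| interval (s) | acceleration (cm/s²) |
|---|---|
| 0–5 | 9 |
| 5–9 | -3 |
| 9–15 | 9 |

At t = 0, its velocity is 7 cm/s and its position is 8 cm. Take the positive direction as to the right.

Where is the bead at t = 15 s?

741.5 cm

On each constant-a segment, Δv = aΔt and Δx = v₀Δt + ½aΔt²; chain segment to segment.
0–5 s: v starts 7 cm/s; Δx = 7·5 + ½·9·5² = 147.5 cm; v ends 52 cm/s.
5–9 s: v starts 52 cm/s; Δx = 52·4 + ½·-3·4² = 184 cm; v ends 40 cm/s.
9–15 s: v starts 40 cm/s; Δx = 40·6 + ½·9·6² = 402 cm; v ends 94 cm/s.
x(15) = 8 + Σ Δx = 741.5 cm.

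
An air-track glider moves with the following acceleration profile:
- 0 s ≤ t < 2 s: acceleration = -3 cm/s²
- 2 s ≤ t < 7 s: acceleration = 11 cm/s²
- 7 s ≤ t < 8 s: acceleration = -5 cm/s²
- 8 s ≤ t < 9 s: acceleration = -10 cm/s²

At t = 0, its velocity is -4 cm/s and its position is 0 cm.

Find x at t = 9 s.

151 cm

On each constant-a segment, Δv = aΔt and Δx = v₀Δt + ½aΔt²; chain segment to segment.
0–2 s: v starts -4 cm/s; Δx = -4·2 + ½·-3·2² = -14 cm; v ends -10 cm/s.
2–7 s: v starts -10 cm/s; Δx = -10·5 + ½·11·5² = 87.5 cm; v ends 45 cm/s.
7–8 s: v starts 45 cm/s; Δx = 45·1 + ½·-5·1² = 42.5 cm; v ends 40 cm/s.
8–9 s: v starts 40 cm/s; Δx = 40·1 + ½·-10·1² = 35 cm; v ends 30 cm/s.
x(9) = 0 + Σ Δx = 151 cm.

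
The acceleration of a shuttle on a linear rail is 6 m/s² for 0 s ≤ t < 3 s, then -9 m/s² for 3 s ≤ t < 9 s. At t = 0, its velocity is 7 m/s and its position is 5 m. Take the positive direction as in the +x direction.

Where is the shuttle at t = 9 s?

41 m

On each constant-a segment, Δv = aΔt and Δx = v₀Δt + ½aΔt²; chain segment to segment.
0–3 s: v starts 7 m/s; Δx = 7·3 + ½·6·3² = 48 m; v ends 25 m/s.
3–9 s: v starts 25 m/s; Δx = 25·6 + ½·-9·6² = -12 m; v ends -29 m/s.
x(9) = 5 + Σ Δx = 41 m.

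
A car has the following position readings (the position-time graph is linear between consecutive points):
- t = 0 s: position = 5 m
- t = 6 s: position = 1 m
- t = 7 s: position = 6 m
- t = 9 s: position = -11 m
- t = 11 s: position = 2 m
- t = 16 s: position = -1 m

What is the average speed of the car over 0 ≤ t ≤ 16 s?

2.625 m/s

Average speed = (total path length)/(elapsed time); on a piecewise-linear x-t graph the path length is Σ|Δx|.
0–6 s: |Δx| = |1 − 5| = 4 m
6–7 s: |Δx| = |6 − 1| = 5 m
7–9 s: |Δx| = |-11 − 6| = 17 m
9–11 s: |Δx| = |2 − -11| = 13 m
11–16 s: |Δx| = |-1 − 2| = 3 m
Total path = 42 m; average speed = 42/16 = 2.625 m/s.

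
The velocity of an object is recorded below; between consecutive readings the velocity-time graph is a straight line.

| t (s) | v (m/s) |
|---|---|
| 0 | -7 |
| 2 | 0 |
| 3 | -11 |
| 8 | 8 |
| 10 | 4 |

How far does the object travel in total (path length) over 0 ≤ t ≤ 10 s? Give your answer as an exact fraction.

928/19 m

Total distance travelled is ∫|v| dt — sum the magnitudes of each area piece.
0–2 s: |½(-7 + 0)(2)| = 7 m
2–3 s: |½(0 + -11)(1)| = 5.5 m
3–8 s: v = 0 at t = 112/19 s; triangle areas 605/38 + 160/19 = 925/38 m
8–10 s: |½(8 + 4)(2)| = 12 m
Total distance = 928/19 m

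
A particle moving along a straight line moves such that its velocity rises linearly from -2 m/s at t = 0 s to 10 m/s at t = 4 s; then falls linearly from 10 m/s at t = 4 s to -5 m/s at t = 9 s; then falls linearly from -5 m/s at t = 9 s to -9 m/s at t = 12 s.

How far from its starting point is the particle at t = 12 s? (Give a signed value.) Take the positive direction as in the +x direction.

Displacement is the signed area under the v-t curve.
0–4 s: ½(-2 + 10)(4) = 16 m
4–9 s: ½(10 + -5)(5) = 12.5 m
9–12 s: ½(-5 + -9)(3) = -21 m
Net displacement = 7.5 m

7.5 m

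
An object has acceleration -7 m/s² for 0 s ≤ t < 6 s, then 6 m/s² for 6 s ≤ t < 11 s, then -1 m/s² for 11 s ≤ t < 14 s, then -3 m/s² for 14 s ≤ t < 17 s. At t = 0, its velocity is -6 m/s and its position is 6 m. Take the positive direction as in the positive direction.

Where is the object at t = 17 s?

On each constant-a segment, Δv = aΔt and Δx = v₀Δt + ½aΔt²; chain segment to segment.
0–6 s: v starts -6 m/s; Δx = -6·6 + ½·-7·6² = -162 m; v ends -48 m/s.
6–11 s: v starts -48 m/s; Δx = -48·5 + ½·6·5² = -165 m; v ends -18 m/s.
11–14 s: v starts -18 m/s; Δx = -18·3 + ½·-1·3² = -58.5 m; v ends -21 m/s.
14–17 s: v starts -21 m/s; Δx = -21·3 + ½·-3·3² = -76.5 m; v ends -30 m/s.
x(17) = 6 + Σ Δx = -456 m.

-456 m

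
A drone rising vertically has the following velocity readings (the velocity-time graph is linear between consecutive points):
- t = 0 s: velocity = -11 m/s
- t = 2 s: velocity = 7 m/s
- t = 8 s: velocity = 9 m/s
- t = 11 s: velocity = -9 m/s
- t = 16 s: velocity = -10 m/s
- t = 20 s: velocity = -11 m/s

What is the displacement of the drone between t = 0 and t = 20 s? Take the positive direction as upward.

-45.5 m

Displacement is the signed area under the v-t curve.
0–2 s: ½(-11 + 7)(2) = -4 m
2–8 s: ½(7 + 9)(6) = 48 m
8–11 s: ½(9 + -9)(3) = 0 m
11–16 s: ½(-9 + -10)(5) = -47.5 m
16–20 s: ½(-10 + -11)(4) = -42 m
Net displacement = -45.5 m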